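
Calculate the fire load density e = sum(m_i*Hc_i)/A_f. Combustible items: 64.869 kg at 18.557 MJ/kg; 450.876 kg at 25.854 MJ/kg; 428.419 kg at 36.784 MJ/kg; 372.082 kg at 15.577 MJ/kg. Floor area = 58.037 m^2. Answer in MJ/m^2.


Total energy = 64.869*18.557 + 450.876*25.854 + 428.419*36.784 + 372.082*15.577
= 1203.774 + 11656.95 + 15758.96 + 5795.921
= 34415.61 MJ
e = 34415.61 / 58.037 = 592.99 MJ/m^2

592.99 MJ/m^2


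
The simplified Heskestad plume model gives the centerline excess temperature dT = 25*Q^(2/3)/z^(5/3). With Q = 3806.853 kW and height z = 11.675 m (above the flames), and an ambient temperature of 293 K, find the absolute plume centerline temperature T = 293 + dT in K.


Q^(2/3) = 243.81
z^(5/3) = 60.084
dT = 25 * 243.81 / 60.084 = 101.44 K
T = 293 + 101.44 = 394.44 K

394.44 K


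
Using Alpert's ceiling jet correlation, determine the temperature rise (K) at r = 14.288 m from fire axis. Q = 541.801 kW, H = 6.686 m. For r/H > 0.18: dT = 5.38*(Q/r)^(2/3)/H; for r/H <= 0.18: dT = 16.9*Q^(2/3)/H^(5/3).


r/H = 14.288 / 6.686 = 2.1370
r/H > 0.18, so dT = 5.38*(Q/r)^(2/3)/H
Q/r = 37.920
(Q/r)^(2/3) = 11.287
dT = 5.38 * 11.287 / 6.686 = 9.0823 K

9.0823 K


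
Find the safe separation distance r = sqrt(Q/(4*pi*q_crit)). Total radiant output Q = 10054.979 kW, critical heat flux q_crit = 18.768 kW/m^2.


4*pi*q_crit = 235.85
Q/(4*pi*q_crit) = 42.634
r = sqrt(42.634) = 6.5295 m

6.5295 m


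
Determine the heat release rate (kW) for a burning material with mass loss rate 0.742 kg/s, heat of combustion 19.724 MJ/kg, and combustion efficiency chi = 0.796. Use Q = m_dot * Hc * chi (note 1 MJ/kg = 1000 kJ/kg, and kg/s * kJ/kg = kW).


Hc = 19.724 MJ/kg = 19.724 * 1000 kJ/kg = 19724 kJ/kg
Q = 0.742 kg/s * 19724 kJ/kg * 0.796 = 11650 kW

11650 kW


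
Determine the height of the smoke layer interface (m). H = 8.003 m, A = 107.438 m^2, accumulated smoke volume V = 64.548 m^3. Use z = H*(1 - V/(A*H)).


V/(A*H) = 0.075071
1 - 0.075071 = 0.92493
z = 8.003 * 0.92493 = 7.4022 m

7.4022 m


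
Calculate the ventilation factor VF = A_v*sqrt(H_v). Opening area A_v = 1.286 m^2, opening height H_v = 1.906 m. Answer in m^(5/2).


sqrt(H_v) = 1.3806
VF = 1.286 * 1.3806 = 1.7754 m^(5/2)

1.7754 m^(5/2)


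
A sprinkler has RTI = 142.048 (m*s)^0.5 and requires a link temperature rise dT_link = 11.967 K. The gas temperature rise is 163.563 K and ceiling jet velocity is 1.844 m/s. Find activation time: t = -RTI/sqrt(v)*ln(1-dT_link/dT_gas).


dT_link/dT_gas = 0.073164
ln(1 - 0.073164) = -0.075979
t = -142.048 / sqrt(1.844) * -0.075979 = 7.9478 s

7.9478 s


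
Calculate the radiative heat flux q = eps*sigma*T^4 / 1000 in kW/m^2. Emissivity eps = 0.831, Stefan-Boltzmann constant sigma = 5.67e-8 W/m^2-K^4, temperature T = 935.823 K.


T^4 = 7.6696e+11
q = 0.831 * 5.67e-8 * 7.6696e+11 / 1000 = 36.138 kW/m^2

36.138 kW/m^2


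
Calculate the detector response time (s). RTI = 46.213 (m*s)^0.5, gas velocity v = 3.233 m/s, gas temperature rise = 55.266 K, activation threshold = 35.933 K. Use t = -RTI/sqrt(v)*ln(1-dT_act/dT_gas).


dT_act/dT_gas = 0.65018
ln(1 - 0.65018) = -1.0503
t = -46.213 / sqrt(3.233) * -1.0503 = 26.996 s

26.996 s


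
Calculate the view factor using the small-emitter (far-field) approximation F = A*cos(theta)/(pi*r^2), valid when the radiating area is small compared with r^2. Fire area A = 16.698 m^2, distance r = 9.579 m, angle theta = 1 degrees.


cos(1 deg) = 0.99985
pi*r^2 = 288.26
F = 16.698 * 0.99985 / 288.26 = 0.057917

0.057917


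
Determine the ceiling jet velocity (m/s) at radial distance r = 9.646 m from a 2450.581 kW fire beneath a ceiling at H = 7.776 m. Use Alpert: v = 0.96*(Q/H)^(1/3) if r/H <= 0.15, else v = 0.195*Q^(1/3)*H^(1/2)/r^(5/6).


r/H = 9.646 / 7.776 = 1.2405
r/H > 0.15, so v = 0.195*Q^(1/3)*H^(1/2)/r^(5/6)
Q^(1/3) = 13.482
H^(1/2) = 2.7885
r^(5/6) = 6.6113
v = 0.195 * 13.482 * 2.7885 / 6.6113 = 1.1089 m/s

1.1089 m/s


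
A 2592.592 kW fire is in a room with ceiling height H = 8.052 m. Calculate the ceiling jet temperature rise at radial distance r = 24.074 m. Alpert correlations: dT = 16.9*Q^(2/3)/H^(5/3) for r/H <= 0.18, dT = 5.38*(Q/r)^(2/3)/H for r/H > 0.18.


r/H = 24.074 / 8.052 = 2.9898
r/H > 0.18, so dT = 5.38*(Q/r)^(2/3)/H
Q/r = 107.69
(Q/r)^(2/3) = 22.636
dT = 5.38 * 22.636 / 8.052 = 15.124 K

15.124 K


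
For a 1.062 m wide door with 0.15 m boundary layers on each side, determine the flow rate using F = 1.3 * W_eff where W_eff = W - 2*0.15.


W_eff = 1.062 - 0.30 = 0.762 m
F = 1.3 * 0.762 = 0.99060 persons/s

0.99060 persons/s


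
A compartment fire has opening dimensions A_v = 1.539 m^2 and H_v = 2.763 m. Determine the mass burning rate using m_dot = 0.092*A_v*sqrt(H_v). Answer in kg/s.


sqrt(H_v) = 1.6622
m_dot = 0.092 * 1.539 * 1.6622 = 0.23535 kg/s

0.23535 kg/s


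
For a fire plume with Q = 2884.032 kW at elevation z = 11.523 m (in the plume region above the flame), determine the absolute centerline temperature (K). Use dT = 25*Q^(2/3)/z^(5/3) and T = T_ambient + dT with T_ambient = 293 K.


Q^(2/3) = 202.61
z^(5/3) = 58.786
dT = 25 * 202.61 / 58.786 = 86.165 K
T = 293 + 86.165 = 379.16 K

379.16 K


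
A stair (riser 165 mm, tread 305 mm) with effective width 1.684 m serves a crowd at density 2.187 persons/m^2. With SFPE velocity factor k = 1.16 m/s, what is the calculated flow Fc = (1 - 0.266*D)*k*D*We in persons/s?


1 - 0.266*D = 1 - 0.266*2.187 = 0.41826
Fs = 0.41826 * 1.16 * 2.187 = 1.0611 persons/(s*m)
Fc = 1.0611 * 1.684 = 1.7869 persons/s

1.7869 persons/s


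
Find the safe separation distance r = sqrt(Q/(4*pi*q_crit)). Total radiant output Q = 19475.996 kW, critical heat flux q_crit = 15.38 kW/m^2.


4*pi*q_crit = 193.27
Q/(4*pi*q_crit) = 100.77
r = sqrt(100.77) = 10.038 m

10.038 m


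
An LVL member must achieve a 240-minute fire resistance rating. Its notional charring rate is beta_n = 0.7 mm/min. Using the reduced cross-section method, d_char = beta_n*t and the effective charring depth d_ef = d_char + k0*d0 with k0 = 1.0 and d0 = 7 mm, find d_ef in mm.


d_char = 0.7 * 240 = 168 mm
d_ef = 168 + 1.0*7 = 175 mm

175 mm


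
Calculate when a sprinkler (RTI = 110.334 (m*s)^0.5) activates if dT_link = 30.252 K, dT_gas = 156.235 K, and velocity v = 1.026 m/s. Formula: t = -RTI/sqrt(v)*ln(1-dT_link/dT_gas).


dT_link/dT_gas = 0.19363
ln(1 - 0.19363) = -0.21521
t = -110.334 / sqrt(1.026) * -0.21521 = 23.443 s

23.443 s


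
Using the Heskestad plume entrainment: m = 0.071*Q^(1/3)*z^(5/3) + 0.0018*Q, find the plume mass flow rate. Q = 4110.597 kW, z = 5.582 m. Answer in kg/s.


Q^(1/3) = 16.019
z^(5/3) = 17.565
First term = 0.071 * 16.019 * 17.565 = 19.978
Second term = 0.0018 * 4110.597 = 7.3991
m = 27.377 kg/s

27.377 kg/s


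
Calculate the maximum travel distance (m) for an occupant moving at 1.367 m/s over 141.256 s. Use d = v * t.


d = 1.367 * 141.256 = 193.10 m

193.10 m


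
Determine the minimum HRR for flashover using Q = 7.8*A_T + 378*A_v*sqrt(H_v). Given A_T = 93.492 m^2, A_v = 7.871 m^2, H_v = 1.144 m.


7.8*A_T = 729.24
sqrt(H_v) = 1.0696
378*A_v*sqrt(H_v) = 3182.3
Q = 729.24 + 3182.3 = 3911.5 kW

3911.5 kW


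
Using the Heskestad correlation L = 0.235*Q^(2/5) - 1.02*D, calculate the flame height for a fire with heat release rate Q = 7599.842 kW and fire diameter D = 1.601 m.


Q^(2/5) = 35.672
0.235 * Q^(2/5) = 8.3828
1.02 * D = 1.6330
L = 6.7498 m

6.7498 m


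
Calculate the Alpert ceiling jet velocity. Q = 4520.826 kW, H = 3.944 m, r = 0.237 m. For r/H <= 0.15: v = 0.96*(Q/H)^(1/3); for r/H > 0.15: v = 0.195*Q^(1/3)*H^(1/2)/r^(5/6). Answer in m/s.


r/H = 0.237 / 3.944 = 0.060091
r/H <= 0.15, so v = 0.96*(Q/H)^(1/3)
Q/H = 1146.3
(Q/H)^(1/3) = 10.466
v = 0.96 * 10.466 = 10.047 m/s

10.047 m/s


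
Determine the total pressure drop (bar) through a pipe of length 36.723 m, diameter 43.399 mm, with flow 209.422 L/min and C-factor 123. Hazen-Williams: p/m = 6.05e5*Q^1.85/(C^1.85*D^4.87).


Q^1.85 = 19674
C^1.85 = 7350.6
D^4.87 = 9.4303e+07
p/m = 0.017171 bar/m
p_total = 0.017171 * 36.723 = 0.63057 bar

0.63057 bar


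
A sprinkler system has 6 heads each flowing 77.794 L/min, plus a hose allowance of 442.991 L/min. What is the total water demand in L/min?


Sprinkler demand = 6 * 77.794 = 466.764 L/min
Total = 466.764 + 442.991 = 909.755 L/min

909.755 L/min


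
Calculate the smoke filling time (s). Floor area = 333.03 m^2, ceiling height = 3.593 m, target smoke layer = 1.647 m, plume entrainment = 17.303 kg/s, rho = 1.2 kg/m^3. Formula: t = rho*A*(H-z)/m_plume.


H - z = 1.946 m
t = 1.2 * 333.03 * 1.946 / 17.303 = 44.945 s

44.945 s


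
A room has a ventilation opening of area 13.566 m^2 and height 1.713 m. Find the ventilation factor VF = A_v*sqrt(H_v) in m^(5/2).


sqrt(H_v) = 1.3088
VF = 13.566 * 1.3088 = 17.755 m^(5/2)

17.755 m^(5/2)


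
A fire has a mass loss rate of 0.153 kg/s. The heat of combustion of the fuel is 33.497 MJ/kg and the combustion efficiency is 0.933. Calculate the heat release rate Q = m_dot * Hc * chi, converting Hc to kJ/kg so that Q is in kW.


Hc = 33.497 MJ/kg = 33.497 * 1000 kJ/kg = 33497 kJ/kg
Q = 0.153 kg/s * 33497 kJ/kg * 0.933 = 4781.7 kW

4781.7 kW


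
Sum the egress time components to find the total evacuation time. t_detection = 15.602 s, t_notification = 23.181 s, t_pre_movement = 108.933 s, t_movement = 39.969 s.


Total = 15.602 + 23.181 + 108.933 + 39.969 = 187.685 s

187.685 s


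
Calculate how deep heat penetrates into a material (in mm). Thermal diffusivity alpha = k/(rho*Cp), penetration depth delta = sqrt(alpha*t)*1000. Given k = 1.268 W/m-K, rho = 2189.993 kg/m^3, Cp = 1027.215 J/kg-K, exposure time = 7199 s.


alpha = 1.268 / (2189.993 * 1027.215) = 5.6366e-07 m^2/s
alpha * t = 0.0040578
delta = sqrt(0.0040578) * 1000 = 63.701 mm

63.701 mm


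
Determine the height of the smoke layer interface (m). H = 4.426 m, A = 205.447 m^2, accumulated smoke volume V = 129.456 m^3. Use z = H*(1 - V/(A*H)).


V/(A*H) = 0.14237
1 - 0.14237 = 0.85763
z = 4.426 * 0.85763 = 3.7959 m

3.7959 m


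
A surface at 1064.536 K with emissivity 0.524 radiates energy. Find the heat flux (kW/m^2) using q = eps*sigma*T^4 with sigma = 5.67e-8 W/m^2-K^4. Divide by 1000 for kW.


T^4 = 1.2842e+12
q = 0.524 * 5.67e-8 * 1.2842e+12 / 1000 = 38.155 kW/m^2

38.155 kW/m^2


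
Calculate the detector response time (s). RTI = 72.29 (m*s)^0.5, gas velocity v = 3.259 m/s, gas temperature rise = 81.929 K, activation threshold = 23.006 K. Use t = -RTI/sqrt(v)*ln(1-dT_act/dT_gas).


dT_act/dT_gas = 0.28080
ln(1 - 0.28080) = -0.32962
t = -72.29 / sqrt(3.259) * -0.32962 = 13.199 s

13.199 s


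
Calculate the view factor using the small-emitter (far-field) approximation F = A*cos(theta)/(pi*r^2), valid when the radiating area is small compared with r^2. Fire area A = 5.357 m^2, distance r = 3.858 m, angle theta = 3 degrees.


cos(3 deg) = 0.99863
pi*r^2 = 46.760
F = 5.357 * 0.99863 / 46.760 = 0.11441

0.11441


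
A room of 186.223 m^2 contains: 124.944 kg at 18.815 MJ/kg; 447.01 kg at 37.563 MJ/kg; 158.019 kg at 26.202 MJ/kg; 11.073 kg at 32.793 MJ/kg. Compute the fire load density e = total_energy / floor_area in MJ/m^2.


Total energy = 124.944*18.815 + 447.01*37.563 + 158.019*26.202 + 11.073*32.793
= 2350.821 + 16791.04 + 4140.414 + 363.1169
= 23645.39 MJ
e = 23645.39 / 186.223 = 126.97 MJ/m^2

126.97 MJ/m^2


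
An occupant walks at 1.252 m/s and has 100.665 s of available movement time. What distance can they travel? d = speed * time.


d = 1.252 * 100.665 = 126.03 m

126.03 m


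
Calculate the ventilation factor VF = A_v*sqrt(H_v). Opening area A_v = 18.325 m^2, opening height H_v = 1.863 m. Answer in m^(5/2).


sqrt(H_v) = 1.3649
VF = 18.325 * 1.3649 = 25.012 m^(5/2)

25.012 m^(5/2)


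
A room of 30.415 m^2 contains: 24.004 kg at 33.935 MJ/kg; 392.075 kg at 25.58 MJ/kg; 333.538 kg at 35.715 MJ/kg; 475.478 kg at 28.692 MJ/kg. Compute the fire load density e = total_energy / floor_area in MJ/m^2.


Total energy = 24.004*33.935 + 392.075*25.58 + 333.538*35.715 + 475.478*28.692
= 814.5757 + 10029.28 + 11912.31 + 13642.41
= 36398.58 MJ
e = 36398.58 / 30.415 = 1196.7 MJ/m^2

1196.7 MJ/m^2


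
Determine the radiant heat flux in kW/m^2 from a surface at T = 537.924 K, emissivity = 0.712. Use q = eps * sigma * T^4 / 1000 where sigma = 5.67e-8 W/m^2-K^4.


T^4 = 8.3731e+10
q = 0.712 * 5.67e-8 * 8.3731e+10 / 1000 = 3.3802 kW/m^2

3.3802 kW/m^2


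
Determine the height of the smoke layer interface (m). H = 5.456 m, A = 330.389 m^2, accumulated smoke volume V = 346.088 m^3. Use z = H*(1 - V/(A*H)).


V/(A*H) = 0.19199
1 - 0.19199 = 0.80801
z = 5.456 * 0.80801 = 4.4085 m

4.4085 m


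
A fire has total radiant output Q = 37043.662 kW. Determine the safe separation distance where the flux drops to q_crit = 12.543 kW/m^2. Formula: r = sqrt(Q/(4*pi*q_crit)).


4*pi*q_crit = 157.62
Q/(4*pi*q_crit) = 235.02
r = sqrt(235.02) = 15.330 m

15.330 m


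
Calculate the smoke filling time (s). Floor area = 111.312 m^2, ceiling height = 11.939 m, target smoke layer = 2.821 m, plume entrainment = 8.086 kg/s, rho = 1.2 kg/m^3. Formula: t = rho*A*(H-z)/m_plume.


H - z = 9.118 m
t = 1.2 * 111.312 * 9.118 / 8.086 = 150.62 s

150.62 s


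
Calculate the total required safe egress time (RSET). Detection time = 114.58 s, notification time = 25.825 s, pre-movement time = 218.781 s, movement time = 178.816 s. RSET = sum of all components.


Total = 114.58 + 25.825 + 218.781 + 178.816 = 538.002 s

538.002 s


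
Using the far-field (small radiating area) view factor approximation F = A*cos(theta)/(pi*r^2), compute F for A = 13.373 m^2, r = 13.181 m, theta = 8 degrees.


cos(8 deg) = 0.99027
pi*r^2 = 545.82
F = 13.373 * 0.99027 / 545.82 = 0.024262

0.024262


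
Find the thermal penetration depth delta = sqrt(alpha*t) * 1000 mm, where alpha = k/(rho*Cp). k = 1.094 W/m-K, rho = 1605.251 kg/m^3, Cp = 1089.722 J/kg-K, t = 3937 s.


alpha = 1.094 / (1605.251 * 1089.722) = 6.2540e-07 m^2/s
alpha * t = 0.0024622
delta = sqrt(0.0024622) * 1000 = 49.621 mm

49.621 mm


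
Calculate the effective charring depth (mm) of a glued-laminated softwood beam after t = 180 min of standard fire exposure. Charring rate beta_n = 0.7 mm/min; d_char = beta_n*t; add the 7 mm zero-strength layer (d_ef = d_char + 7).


d_char = 0.7 * 180 = 126 mm
d_ef = 126 + 1.0*7 = 133 mm

133 mm


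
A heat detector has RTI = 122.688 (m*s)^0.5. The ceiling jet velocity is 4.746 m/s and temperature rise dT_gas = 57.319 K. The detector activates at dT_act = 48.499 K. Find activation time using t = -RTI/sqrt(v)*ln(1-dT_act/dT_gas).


dT_act/dT_gas = 0.84612
ln(1 - 0.84612) = -1.8716
t = -122.688 / sqrt(4.746) * -1.8716 = 105.40 s

105.40 s


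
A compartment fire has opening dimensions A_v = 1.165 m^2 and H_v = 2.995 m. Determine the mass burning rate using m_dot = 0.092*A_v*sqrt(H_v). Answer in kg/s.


sqrt(H_v) = 1.7306
m_dot = 0.092 * 1.165 * 1.7306 = 0.18549 kg/s

0.18549 kg/s


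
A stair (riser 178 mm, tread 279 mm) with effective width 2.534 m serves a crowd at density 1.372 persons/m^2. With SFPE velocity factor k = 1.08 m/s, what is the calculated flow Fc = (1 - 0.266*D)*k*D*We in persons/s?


1 - 0.266*D = 1 - 0.266*1.372 = 0.63505
Fs = 0.63505 * 1.08 * 1.372 = 0.94099 persons/(s*m)
Fc = 0.94099 * 2.534 = 2.3845 persons/s

2.3845 persons/s


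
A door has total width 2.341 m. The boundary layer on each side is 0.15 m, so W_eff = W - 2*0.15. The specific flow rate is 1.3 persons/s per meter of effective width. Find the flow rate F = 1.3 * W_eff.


W_eff = 2.341 - 0.30 = 2.041 m
F = 1.3 * 2.041 = 2.6533 persons/s

2.6533 persons/s


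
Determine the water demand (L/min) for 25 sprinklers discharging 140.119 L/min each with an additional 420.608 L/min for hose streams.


Sprinkler demand = 25 * 140.119 = 3502.975 L/min
Total = 3502.975 + 420.608 = 3923.583 L/min

3923.583 L/min


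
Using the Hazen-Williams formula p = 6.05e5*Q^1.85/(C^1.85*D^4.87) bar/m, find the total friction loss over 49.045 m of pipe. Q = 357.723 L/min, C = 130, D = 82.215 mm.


Q^1.85 = 52974
C^1.85 = 8143.2
D^4.87 = 2.1174e+09
p/m = 0.0018587 bar/m
p_total = 0.0018587 * 49.045 = 0.091160 bar

0.091160 bar


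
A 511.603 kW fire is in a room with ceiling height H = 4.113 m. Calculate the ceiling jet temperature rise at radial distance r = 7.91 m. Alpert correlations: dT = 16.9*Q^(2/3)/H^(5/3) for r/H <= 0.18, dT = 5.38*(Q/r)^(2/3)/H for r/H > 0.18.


r/H = 7.91 / 4.113 = 1.9232
r/H > 0.18, so dT = 5.38*(Q/r)^(2/3)/H
Q/r = 64.678
(Q/r)^(2/3) = 16.113
dT = 5.38 * 16.113 / 4.113 = 21.076 K

21.076 K


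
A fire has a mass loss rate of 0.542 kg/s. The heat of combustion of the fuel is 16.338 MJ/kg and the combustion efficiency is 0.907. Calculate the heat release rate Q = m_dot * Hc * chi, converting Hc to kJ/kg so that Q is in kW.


Hc = 16.338 MJ/kg = 16.338 * 1000 kJ/kg = 16338 kJ/kg
Q = 0.542 kg/s * 16338 kJ/kg * 0.907 = 8031.7 kW

8031.7 kW


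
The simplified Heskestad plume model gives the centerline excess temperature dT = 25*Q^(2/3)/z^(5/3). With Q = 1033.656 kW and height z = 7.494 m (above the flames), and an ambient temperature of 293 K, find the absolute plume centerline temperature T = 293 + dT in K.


Q^(2/3) = 102.23
z^(5/3) = 28.698
dT = 25 * 102.23 / 28.698 = 89.057 K
T = 293 + 89.057 = 382.06 K

382.06 K


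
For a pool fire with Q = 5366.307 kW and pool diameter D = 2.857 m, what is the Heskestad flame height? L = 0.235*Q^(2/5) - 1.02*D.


Q^(2/5) = 31.036
0.235 * Q^(2/5) = 7.2935
1.02 * D = 2.9141
L = 4.3794 m

4.3794 m


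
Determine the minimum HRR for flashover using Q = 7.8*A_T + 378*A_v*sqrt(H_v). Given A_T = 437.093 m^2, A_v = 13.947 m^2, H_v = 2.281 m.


7.8*A_T = 3409.3
sqrt(H_v) = 1.5103
378*A_v*sqrt(H_v) = 7962.2
Q = 3409.3 + 7962.2 = 11372 kW

11372 kW


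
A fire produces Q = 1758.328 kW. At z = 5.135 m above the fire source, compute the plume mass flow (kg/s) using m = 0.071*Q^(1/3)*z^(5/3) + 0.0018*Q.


Q^(1/3) = 12.070
z^(5/3) = 15.284
First term = 0.071 * 12.070 * 15.284 = 13.098
Second term = 0.0018 * 1758.328 = 3.1650
m = 16.263 kg/s

16.263 kg/s


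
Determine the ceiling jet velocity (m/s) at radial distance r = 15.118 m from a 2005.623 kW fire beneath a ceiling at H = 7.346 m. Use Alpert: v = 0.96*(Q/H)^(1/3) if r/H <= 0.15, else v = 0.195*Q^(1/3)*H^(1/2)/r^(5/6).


r/H = 15.118 / 7.346 = 2.0580
r/H > 0.15, so v = 0.195*Q^(1/3)*H^(1/2)/r^(5/6)
Q^(1/3) = 12.611
H^(1/2) = 2.7104
r^(5/6) = 9.6142
v = 0.195 * 12.611 * 2.7104 / 9.6142 = 0.69326 m/s

0.69326 m/s


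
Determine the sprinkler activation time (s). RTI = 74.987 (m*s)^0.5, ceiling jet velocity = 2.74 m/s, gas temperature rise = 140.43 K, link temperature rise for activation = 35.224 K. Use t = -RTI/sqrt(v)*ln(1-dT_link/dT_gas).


dT_link/dT_gas = 0.25083
ln(1 - 0.25083) = -0.28879
t = -74.987 / sqrt(2.74) * -0.28879 = 13.083 s

13.083 s


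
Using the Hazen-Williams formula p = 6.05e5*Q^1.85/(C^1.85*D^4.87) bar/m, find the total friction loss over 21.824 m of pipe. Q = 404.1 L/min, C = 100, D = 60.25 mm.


Q^1.85 = 66375
C^1.85 = 5011.9
D^4.87 = 4.6601e+08
p/m = 0.017194 bar/m
p_total = 0.017194 * 21.824 = 0.37523 bar

0.37523 bar


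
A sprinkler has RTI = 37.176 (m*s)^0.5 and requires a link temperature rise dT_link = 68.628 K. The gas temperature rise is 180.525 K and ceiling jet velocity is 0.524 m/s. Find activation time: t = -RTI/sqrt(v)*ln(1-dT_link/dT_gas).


dT_link/dT_gas = 0.38016
ln(1 - 0.38016) = -0.47829
t = -37.176 / sqrt(0.524) * -0.47829 = 24.563 s

24.563 s


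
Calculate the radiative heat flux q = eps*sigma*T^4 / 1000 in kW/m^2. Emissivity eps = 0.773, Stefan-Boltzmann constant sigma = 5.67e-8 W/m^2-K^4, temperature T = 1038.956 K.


T^4 = 1.1652e+12
q = 0.773 * 5.67e-8 * 1.1652e+12 / 1000 = 51.068 kW/m^2

51.068 kW/m^2


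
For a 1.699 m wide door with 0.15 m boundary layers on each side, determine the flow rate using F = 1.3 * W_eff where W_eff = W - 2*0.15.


W_eff = 1.699 - 0.30 = 1.399 m
F = 1.3 * 1.399 = 1.8187 persons/s

1.8187 persons/s


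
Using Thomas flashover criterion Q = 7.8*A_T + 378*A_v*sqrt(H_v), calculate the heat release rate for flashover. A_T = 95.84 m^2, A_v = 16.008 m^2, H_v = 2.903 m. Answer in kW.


7.8*A_T = 747.552
sqrt(H_v) = 1.7038
378*A_v*sqrt(H_v) = 10310
Q = 747.552 + 10310 = 11057 kW

11057 kW


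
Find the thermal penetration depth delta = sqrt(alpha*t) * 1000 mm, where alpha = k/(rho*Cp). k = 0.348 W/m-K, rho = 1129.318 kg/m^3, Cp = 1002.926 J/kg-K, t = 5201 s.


alpha = 0.348 / (1129.318 * 1002.926) = 3.0725e-07 m^2/s
alpha * t = 0.0015980
delta = sqrt(0.0015980) * 1000 = 39.975 mm

39.975 mm


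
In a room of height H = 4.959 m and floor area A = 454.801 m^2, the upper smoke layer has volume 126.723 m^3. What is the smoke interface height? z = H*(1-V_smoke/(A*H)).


V/(A*H) = 0.056188
1 - 0.056188 = 0.94381
z = 4.959 * 0.94381 = 4.6804 m

4.6804 m


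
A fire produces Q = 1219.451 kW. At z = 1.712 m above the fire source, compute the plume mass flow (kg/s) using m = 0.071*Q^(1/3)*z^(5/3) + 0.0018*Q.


Q^(1/3) = 10.684
z^(5/3) = 2.4500
First term = 0.071 * 10.684 * 2.4500 = 1.8585
Second term = 0.0018 * 1219.451 = 2.1950
m = 4.0535 kg/s

4.0535 kg/s


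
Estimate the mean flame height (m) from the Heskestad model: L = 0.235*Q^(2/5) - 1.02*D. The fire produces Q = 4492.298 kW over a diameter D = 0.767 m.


Q^(2/5) = 28.906
0.235 * Q^(2/5) = 6.7929
1.02 * D = 0.78234
L = 6.0106 m

6.0106 m


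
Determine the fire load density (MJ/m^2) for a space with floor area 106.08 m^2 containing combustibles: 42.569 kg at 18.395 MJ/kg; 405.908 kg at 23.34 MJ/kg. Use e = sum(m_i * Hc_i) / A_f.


Total energy = 42.569*18.395 + 405.908*23.34
= 783.0568 + 9473.893
= 10256.95 MJ
e = 10256.95 / 106.08 = 96.691 MJ/m^2

96.691 MJ/m^2


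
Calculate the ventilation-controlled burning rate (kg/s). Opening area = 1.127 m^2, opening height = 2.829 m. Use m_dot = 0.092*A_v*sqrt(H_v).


sqrt(H_v) = 1.6820
m_dot = 0.092 * 1.127 * 1.6820 = 0.17439 kg/s

0.17439 kg/s


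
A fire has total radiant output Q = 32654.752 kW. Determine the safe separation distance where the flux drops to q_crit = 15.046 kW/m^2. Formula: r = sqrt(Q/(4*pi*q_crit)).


4*pi*q_crit = 189.07
Q/(4*pi*q_crit) = 172.71
r = sqrt(172.71) = 13.142 m

13.142 m


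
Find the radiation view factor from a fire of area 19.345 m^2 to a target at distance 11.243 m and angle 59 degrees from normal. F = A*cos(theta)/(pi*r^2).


cos(59 deg) = 0.51504
pi*r^2 = 397.11
F = 19.345 * 0.51504 / 397.11 = 0.025090

0.025090


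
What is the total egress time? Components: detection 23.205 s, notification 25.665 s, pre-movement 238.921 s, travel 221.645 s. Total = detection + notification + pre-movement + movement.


Total = 23.205 + 25.665 + 238.921 + 221.645 = 509.436 s

509.436 s


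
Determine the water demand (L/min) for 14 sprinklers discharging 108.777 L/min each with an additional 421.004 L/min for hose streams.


Sprinkler demand = 14 * 108.777 = 1522.878 L/min
Total = 1522.878 + 421.004 = 1943.882 L/min

1943.882 L/min


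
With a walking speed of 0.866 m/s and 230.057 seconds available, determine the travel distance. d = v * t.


d = 0.866 * 230.057 = 199.23 m

199.23 m


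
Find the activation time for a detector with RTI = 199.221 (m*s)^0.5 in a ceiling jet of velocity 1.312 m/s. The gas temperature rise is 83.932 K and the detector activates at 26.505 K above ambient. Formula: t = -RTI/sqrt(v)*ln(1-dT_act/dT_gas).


dT_act/dT_gas = 0.31579
ln(1 - 0.31579) = -0.37949
t = -199.221 / sqrt(1.312) * -0.37949 = 66.004 s

66.004 s


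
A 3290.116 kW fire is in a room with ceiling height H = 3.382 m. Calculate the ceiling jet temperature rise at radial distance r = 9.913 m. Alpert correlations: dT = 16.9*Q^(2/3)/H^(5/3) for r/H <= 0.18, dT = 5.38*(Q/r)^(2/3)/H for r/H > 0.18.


r/H = 9.913 / 3.382 = 2.9311
r/H > 0.18, so dT = 5.38*(Q/r)^(2/3)/H
Q/r = 331.90
(Q/r)^(2/3) = 47.937
dT = 5.38 * 47.937 / 3.382 = 76.257 K

76.257 K


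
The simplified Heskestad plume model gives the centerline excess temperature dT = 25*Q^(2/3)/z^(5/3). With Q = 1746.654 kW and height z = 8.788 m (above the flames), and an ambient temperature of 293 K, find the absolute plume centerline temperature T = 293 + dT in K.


Q^(2/3) = 145.03
z^(5/3) = 37.424
dT = 25 * 145.03 / 37.424 = 96.886 K
T = 293 + 96.886 = 389.89 K

389.89 K


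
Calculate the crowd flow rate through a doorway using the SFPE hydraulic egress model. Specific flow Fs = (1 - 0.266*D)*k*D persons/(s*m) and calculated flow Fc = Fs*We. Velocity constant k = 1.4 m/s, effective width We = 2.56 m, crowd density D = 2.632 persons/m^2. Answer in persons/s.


1 - 0.266*D = 1 - 0.266*2.632 = 0.29989
Fs = 0.29989 * 1.4 * 2.632 = 1.1050 persons/(s*m)
Fc = 1.1050 * 2.56 = 2.8289 persons/s

2.8289 persons/s


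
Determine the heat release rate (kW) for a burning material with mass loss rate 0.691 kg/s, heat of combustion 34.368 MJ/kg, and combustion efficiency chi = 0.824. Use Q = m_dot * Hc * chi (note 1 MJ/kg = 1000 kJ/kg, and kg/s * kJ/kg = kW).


Hc = 34.368 MJ/kg = 34.368 * 1000 kJ/kg = 34368 kJ/kg
Q = 0.691 kg/s * 34368 kJ/kg * 0.824 = 19569 kW

19569 kW


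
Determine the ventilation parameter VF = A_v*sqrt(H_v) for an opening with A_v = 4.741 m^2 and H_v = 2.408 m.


sqrt(H_v) = 1.5518
VF = 4.741 * 1.5518 = 7.3570 m^(5/2)

7.3570 m^(5/2)


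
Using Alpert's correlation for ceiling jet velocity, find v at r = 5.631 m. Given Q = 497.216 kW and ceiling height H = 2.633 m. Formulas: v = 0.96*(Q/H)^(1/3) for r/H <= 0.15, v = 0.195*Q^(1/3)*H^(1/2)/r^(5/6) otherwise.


r/H = 5.631 / 2.633 = 2.1386
r/H > 0.15, so v = 0.195*Q^(1/3)*H^(1/2)/r^(5/6)
Q^(1/3) = 7.9222
H^(1/2) = 1.6227
r^(5/6) = 4.2217
v = 0.195 * 7.9222 * 1.6227 / 4.2217 = 0.59377 m/s

0.59377 m/s


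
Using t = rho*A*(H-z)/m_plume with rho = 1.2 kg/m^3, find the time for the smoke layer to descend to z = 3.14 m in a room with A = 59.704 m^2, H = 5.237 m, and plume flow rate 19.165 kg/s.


H - z = 2.097 m
t = 1.2 * 59.704 * 2.097 / 19.165 = 7.8392 s

7.8392 s


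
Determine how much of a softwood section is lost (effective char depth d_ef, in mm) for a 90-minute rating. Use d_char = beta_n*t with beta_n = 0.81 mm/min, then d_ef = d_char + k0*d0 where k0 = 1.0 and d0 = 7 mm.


d_char = 0.81 * 90 = 72.9 mm
d_ef = 72.9 + 1.0*7 = 79.9 mm

79.9 mm


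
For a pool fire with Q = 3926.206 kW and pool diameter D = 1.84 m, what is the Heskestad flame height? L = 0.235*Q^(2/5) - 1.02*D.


Q^(2/5) = 27.390
0.235 * Q^(2/5) = 6.4366
1.02 * D = 1.8768
L = 4.5598 m

4.5598 m


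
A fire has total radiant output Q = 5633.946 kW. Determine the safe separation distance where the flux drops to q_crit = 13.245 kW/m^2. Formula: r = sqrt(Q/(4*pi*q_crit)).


4*pi*q_crit = 166.44
Q/(4*pi*q_crit) = 33.849
r = sqrt(33.849) = 5.8180 m

5.8180 m


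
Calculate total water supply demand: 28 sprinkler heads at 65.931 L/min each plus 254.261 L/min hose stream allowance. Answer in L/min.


Sprinkler demand = 28 * 65.931 = 1846.068 L/min
Total = 1846.068 + 254.261 = 2100.329 L/min

2100.329 L/min


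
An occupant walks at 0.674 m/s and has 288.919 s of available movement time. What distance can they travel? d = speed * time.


d = 0.674 * 288.919 = 194.73 m

194.73 m


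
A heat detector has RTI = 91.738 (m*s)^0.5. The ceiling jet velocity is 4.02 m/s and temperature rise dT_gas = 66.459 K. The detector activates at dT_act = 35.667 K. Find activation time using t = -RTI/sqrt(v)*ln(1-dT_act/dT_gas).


dT_act/dT_gas = 0.53668
ln(1 - 0.53668) = -0.76933
t = -91.738 / sqrt(4.02) * -0.76933 = 35.201 s

35.201 s


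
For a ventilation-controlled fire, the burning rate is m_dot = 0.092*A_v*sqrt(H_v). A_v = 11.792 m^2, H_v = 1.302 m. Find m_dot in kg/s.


sqrt(H_v) = 1.1411
m_dot = 0.092 * 11.792 * 1.1411 = 1.2379 kg/s

1.2379 kg/s


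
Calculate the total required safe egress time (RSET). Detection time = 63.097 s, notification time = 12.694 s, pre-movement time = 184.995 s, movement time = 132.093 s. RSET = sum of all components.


Total = 63.097 + 12.694 + 184.995 + 132.093 = 392.879 s

392.879 s


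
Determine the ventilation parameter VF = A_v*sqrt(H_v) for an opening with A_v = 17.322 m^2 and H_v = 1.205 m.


sqrt(H_v) = 1.0977
VF = 17.322 * 1.0977 = 19.015 m^(5/2)

19.015 m^(5/2)


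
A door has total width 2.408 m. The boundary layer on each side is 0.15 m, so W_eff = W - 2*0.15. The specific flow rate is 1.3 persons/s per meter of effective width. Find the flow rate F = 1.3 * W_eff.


W_eff = 2.408 - 0.30 = 2.108 m
F = 1.3 * 2.108 = 2.7404 persons/s

2.7404 persons/s


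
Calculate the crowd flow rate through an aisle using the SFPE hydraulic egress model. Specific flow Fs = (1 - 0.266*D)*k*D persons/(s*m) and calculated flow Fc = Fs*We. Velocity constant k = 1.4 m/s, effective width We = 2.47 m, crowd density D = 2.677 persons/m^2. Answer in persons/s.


1 - 0.266*D = 1 - 0.266*2.677 = 0.28792
Fs = 0.28792 * 1.4 * 2.677 = 1.0791 persons/(s*m)
Fc = 1.0791 * 2.47 = 2.6653 persons/s

2.6653 persons/s


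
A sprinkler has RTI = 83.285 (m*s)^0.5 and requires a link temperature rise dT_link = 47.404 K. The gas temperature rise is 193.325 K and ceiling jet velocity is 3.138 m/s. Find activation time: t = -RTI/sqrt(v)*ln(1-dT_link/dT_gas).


dT_link/dT_gas = 0.24520
ln(1 - 0.24520) = -0.28131
t = -83.285 / sqrt(3.138) * -0.28131 = 13.226 s

13.226 s


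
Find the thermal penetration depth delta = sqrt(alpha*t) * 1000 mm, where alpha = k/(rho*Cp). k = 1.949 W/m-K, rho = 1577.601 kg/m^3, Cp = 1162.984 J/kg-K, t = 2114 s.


alpha = 1.949 / (1577.601 * 1162.984) = 1.0623e-06 m^2/s
alpha * t = 0.0022457
delta = sqrt(0.0022457) * 1000 = 47.388 mm

47.388 mm


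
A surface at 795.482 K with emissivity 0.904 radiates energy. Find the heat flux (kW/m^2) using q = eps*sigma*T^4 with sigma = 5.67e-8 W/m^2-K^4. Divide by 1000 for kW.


T^4 = 4.0043e+11
q = 0.904 * 5.67e-8 * 4.0043e+11 / 1000 = 20.525 kW/m^2

20.525 kW/m^2


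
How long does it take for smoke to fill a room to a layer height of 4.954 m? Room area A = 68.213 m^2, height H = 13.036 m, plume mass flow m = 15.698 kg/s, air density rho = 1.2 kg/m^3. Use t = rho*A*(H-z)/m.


H - z = 8.082 m
t = 1.2 * 68.213 * 8.082 / 15.698 = 42.143 s

42.143 s


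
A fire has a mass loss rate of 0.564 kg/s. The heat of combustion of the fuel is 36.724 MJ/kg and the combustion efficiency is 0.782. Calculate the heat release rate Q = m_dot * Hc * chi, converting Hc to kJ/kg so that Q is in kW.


Hc = 36.724 MJ/kg = 36.724 * 1000 kJ/kg = 36724 kJ/kg
Q = 0.564 kg/s * 36724 kJ/kg * 0.782 = 16197 kW

16197 kW


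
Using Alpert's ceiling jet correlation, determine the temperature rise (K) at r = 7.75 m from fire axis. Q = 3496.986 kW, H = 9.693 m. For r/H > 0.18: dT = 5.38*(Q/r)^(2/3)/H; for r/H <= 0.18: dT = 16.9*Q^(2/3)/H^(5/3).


r/H = 7.75 / 9.693 = 0.79955
r/H > 0.18, so dT = 5.38*(Q/r)^(2/3)/H
Q/r = 451.224
(Q/r)^(2/3) = 58.829
dT = 5.38 * 58.829 / 9.693 = 32.653 K

32.653 K


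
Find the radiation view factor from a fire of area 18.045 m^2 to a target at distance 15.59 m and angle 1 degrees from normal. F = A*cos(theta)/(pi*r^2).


cos(1 deg) = 0.99985
pi*r^2 = 763.56
F = 18.045 * 0.99985 / 763.56 = 0.023629

0.023629


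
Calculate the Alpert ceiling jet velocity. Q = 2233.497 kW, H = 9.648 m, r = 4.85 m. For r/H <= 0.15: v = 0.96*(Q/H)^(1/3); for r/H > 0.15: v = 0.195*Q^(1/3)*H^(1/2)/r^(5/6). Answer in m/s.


r/H = 4.85 / 9.648 = 0.50269
r/H > 0.15, so v = 0.195*Q^(1/3)*H^(1/2)/r^(5/6)
Q^(1/3) = 13.072
H^(1/2) = 3.1061
r^(5/6) = 3.7278
v = 0.195 * 13.072 * 3.1061 / 3.7278 = 2.1239 m/s

2.1239 m/s


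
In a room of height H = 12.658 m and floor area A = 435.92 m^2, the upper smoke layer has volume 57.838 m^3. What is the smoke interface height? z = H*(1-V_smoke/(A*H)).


V/(A*H) = 0.010482
1 - 0.010482 = 0.98952
z = 12.658 * 0.98952 = 12.525 m

12.525 m


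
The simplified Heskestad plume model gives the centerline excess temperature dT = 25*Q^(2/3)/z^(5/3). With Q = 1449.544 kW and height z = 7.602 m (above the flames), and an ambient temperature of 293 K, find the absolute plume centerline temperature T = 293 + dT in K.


Q^(2/3) = 128.08
z^(5/3) = 29.391
dT = 25 * 128.08 / 29.391 = 108.95 K
T = 293 + 108.95 = 401.95 K

401.95 K


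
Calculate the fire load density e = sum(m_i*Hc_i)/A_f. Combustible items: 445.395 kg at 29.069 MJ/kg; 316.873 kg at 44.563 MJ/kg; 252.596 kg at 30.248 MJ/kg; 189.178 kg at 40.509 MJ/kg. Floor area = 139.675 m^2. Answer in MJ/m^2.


Total energy = 445.395*29.069 + 316.873*44.563 + 252.596*30.248 + 189.178*40.509
= 12947.19 + 14120.81 + 7640.524 + 7663.412
= 42371.93 MJ
e = 42371.93 / 139.675 = 303.36 MJ/m^2

303.36 MJ/m^2


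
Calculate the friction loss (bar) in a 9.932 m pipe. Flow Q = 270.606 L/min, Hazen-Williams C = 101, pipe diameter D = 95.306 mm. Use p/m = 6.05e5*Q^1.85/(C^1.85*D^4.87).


Q^1.85 = 31610
C^1.85 = 5105.0
D^4.87 = 4.3483e+09
p/m = 0.00086153 bar/m
p_total = 0.00086153 * 9.932 = 0.0085567 bar

0.0085567 bar


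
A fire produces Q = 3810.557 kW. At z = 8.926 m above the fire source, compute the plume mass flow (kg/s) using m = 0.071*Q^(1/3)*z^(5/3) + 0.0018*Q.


Q^(1/3) = 15.619
z^(5/3) = 38.409
First term = 0.071 * 15.619 * 38.409 = 42.594
Second term = 0.0018 * 3810.557 = 6.8590
m = 49.453 kg/s

49.453 kg/s


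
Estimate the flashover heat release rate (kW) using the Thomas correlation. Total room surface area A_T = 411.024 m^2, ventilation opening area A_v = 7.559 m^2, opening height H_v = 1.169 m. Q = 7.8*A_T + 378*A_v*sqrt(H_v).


7.8*A_T = 3206.0
sqrt(H_v) = 1.0812
378*A_v*sqrt(H_v) = 3089.3
Q = 3206.0 + 3089.3 = 6295.3 kW

6295.3 kW


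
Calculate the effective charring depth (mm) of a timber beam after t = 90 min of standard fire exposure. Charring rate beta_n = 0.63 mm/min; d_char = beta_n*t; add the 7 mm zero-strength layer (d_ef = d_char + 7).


d_char = 0.63 * 90 = 56.7 mm
d_ef = 56.7 + 1.0*7 = 63.7 mm

63.7 mm


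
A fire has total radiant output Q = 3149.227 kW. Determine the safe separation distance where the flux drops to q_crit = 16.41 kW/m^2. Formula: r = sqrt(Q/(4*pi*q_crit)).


4*pi*q_crit = 206.21
Q/(4*pi*q_crit) = 15.272
r = sqrt(15.272) = 3.9079 m

3.9079 m


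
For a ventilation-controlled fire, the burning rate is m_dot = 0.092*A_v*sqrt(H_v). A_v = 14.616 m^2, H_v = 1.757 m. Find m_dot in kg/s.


sqrt(H_v) = 1.3255
m_dot = 0.092 * 14.616 * 1.3255 = 1.7824 kg/s

1.7824 kg/s


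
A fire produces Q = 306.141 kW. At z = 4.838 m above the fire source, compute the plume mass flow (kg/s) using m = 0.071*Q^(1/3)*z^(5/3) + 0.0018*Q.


Q^(1/3) = 6.7397
z^(5/3) = 13.839
First term = 0.071 * 6.7397 * 13.839 = 6.6223
Second term = 0.0018 * 306.141 = 0.55105
m = 7.1734 kg/s

7.1734 kg/s


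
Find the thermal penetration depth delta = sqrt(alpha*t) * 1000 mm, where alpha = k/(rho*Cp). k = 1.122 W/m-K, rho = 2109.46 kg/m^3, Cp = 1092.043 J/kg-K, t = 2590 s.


alpha = 1.122 / (2109.46 * 1092.043) = 4.8706e-07 m^2/s
alpha * t = 0.0012615
delta = sqrt(0.0012615) * 1000 = 35.517 mm

35.517 mm


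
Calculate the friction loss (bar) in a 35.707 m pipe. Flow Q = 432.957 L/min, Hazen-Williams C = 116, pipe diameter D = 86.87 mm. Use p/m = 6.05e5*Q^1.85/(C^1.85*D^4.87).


Q^1.85 = 75409
C^1.85 = 6595.5
D^4.87 = 2.7688e+09
p/m = 0.0024982 bar/m
p_total = 0.0024982 * 35.707 = 0.089205 bar

0.089205 bar


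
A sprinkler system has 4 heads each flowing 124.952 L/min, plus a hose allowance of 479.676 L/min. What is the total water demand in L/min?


Sprinkler demand = 4 * 124.952 = 499.808 L/min
Total = 499.808 + 479.676 = 979.484 L/min

979.484 L/min


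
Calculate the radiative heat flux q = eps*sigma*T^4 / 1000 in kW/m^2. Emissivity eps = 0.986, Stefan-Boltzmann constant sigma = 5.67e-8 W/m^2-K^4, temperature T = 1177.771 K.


T^4 = 1.9242e+12
q = 0.986 * 5.67e-8 * 1.9242e+12 / 1000 = 107.57 kW/m^2

107.57 kW/m^2


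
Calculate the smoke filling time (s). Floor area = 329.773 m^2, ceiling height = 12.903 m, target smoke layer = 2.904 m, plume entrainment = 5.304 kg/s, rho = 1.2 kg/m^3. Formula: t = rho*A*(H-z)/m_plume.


H - z = 9.999 m
t = 1.2 * 329.773 * 9.999 / 5.304 = 746.02 s

746.02 s


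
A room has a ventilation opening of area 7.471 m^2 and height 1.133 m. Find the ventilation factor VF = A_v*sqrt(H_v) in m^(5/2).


sqrt(H_v) = 1.0644
VF = 7.471 * 1.0644 = 7.9523 m^(5/2)

7.9523 m^(5/2)


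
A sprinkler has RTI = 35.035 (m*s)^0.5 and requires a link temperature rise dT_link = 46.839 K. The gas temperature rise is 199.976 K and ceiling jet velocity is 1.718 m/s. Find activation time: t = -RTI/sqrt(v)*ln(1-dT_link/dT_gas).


dT_link/dT_gas = 0.23422
ln(1 - 0.23422) = -0.26686
t = -35.035 / sqrt(1.718) * -0.26686 = 7.1331 s

7.1331 s


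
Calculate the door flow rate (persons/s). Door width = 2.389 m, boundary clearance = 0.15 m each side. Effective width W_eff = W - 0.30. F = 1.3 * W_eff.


W_eff = 2.389 - 0.30 = 2.089 m
F = 1.3 * 2.089 = 2.7157 persons/s

2.7157 persons/s


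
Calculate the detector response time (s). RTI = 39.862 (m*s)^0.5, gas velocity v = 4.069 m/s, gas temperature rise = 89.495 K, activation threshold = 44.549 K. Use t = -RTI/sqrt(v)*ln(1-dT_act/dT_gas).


dT_act/dT_gas = 0.49778
ln(1 - 0.49778) = -0.68872
t = -39.862 / sqrt(4.069) * -0.68872 = 13.610 s

13.610 s


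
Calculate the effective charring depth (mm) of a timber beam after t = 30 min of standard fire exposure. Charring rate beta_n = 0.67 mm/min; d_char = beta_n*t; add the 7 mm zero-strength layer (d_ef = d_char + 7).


d_char = 0.67 * 30 = 20.1 mm
d_ef = 20.1 + 1.0*7 = 27.1 mm

27.1 mm


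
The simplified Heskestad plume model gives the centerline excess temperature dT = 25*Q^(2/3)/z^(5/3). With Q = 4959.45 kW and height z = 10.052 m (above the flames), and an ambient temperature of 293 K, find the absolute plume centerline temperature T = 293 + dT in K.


Q^(2/3) = 290.82
z^(5/3) = 46.819
dT = 25 * 290.82 / 46.819 = 155.29 K
T = 293 + 155.29 = 448.29 K

448.29 K


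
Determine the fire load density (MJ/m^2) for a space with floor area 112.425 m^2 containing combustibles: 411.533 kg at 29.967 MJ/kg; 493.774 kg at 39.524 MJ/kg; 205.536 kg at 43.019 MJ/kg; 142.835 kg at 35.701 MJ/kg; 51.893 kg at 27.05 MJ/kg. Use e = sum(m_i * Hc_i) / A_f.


Total energy = 411.533*29.967 + 493.774*39.524 + 205.536*43.019 + 142.835*35.701 + 51.893*27.05
= 12332.41 + 19515.92 + 8841.953 + 5099.352 + 1403.706
= 47193.34 MJ
e = 47193.34 / 112.425 = 419.78 MJ/m^2

419.78 MJ/m^2


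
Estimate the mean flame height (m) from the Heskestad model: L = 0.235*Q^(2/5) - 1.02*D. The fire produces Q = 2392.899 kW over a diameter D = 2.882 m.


Q^(2/5) = 22.468
0.235 * Q^(2/5) = 5.2800
1.02 * D = 2.9396
L = 2.3404 m

2.3404 m


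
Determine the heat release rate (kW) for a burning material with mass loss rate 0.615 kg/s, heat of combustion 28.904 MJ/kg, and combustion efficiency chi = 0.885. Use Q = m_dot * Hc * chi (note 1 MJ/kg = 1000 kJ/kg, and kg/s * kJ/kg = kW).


Hc = 28.904 MJ/kg = 28.904 * 1000 kJ/kg = 28904 kJ/kg
Q = 0.615 kg/s * 28904 kJ/kg * 0.885 = 15732 kW

15732 kW


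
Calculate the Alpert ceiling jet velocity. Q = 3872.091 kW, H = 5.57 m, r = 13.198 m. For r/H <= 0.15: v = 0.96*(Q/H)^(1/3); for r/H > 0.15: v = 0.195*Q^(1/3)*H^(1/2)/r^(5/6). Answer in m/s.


r/H = 13.198 / 5.57 = 2.3695
r/H > 0.15, so v = 0.195*Q^(1/3)*H^(1/2)/r^(5/6)
Q^(1/3) = 15.703
H^(1/2) = 2.3601
r^(5/6) = 8.5853
v = 0.195 * 15.703 * 2.3601 / 8.5853 = 0.84176 m/s

0.84176 m/s
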